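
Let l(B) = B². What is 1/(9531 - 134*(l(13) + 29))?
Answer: -1/17001 ≈ -5.8820e-5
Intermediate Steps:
1/(9531 - 134*(l(13) + 29)) = 1/(9531 - 134*(13² + 29)) = 1/(9531 - 134*(169 + 29)) = 1/(9531 - 134*198) = 1/(9531 - 26532) = 1/(-17001) = -1/17001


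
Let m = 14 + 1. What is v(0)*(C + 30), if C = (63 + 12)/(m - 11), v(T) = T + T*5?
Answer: 0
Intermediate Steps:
m = 15
v(T) = 6*T (v(T) = T + 5*T = 6*T)
C = 75/4 (C = (63 + 12)/(15 - 11) = 75/4 ≈ 18.750)
v(0)*(C + 30) = (6*0)*(75/4 + 30) = 0*(195/4) = 0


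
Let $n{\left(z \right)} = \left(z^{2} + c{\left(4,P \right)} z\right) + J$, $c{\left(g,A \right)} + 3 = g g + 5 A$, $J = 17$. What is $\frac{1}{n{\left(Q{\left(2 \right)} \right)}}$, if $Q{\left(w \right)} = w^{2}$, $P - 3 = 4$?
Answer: $\frac{1}{225} \approx 0.0044444$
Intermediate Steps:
$P = 7$ ($P = 3 + 4 = 7$)
$c{\left(g,A \right)} = -3 + g^{2} + 5 A$ ($c{\left(g,A \right)} = -3 + \left(g g + 5 A\right) = -3 + \left(g^{2} + 5 A\right) = -3 + g^{2} + 5 A$)
$n{\left(z \right)} = 17 + z^{2} + 48 z$ ($n{\left(z \right)} = \left(z^{2} + \left(-3 + 4^{2} + 5 \cdot 7\right) z\right) + 17 = \left(z^{2} + \left(-3 + 16 + 35\right) z\right) + 17 = \left(z^{2} + 48 z\right) + 17 = 17 + z^{2} + 48 z$)
$\frac{1}{n{\left(Q{\left(2 \right)} \right)}} = \frac{1}{17 + \left(2^{2}\right)^{2} + 48 \cdot 2^{2}} = \frac{1}{17 + 4^{2} + 48 \cdot 4} = \frac{1}{17 + 16 + 192} = \frac{1}{225}$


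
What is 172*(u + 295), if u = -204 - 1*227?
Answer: -23392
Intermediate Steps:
u = -431 (u = -204 - 227 = -431)
172*(u + 295) = 172*(-431 + 295) = 172*(-136) = -23392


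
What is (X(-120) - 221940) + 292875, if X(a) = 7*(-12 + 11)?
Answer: 70928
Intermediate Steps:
X(a) = -7 (X(a) = 7*(-1) = -7)
(X(-120) - 221940) + 292875 = (-7 - 221940) + 292875 = -221947 + 292875 = 70928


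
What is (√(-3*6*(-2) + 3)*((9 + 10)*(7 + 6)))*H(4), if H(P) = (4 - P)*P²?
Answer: 0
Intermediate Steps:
H(P) = P²*(4 - P)
(√(-3*6*(-2) + 3)*((9 + 10)*(7 + 6)))*H(4) = (√(-3*6*(-2) + 3)*((9 + 10)*(7 + 6)))*(4²*(4 - 1*4)) = (√(-18*(-2) + 3)*(19*13))*(16*(4 - 4)) = (√(36 + 3)*247)*(16*0) = (√39*247)*0 = (247*√39)*0 = 0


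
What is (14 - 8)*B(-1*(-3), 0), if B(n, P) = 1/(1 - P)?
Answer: 6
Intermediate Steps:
(14 - 8)*B(-1*(-3), 0) = (14 - 8)*(-1/(-1 + 0)) = 6*(-1/(-1)) = 6*(-1*(-1)) = 6*1 = 6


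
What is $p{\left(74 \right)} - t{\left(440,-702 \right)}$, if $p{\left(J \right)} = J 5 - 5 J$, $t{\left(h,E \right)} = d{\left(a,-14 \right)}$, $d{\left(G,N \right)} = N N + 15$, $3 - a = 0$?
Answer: $-211$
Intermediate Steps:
$a = 3$ ($a = 3 - 0 = 3 + 0 = 3$)
$d{\left(G,N \right)} = 15 + N^{2}$ ($d{\left(G,N \right)} = N^{2} + 15 = 15 + N^{2}$)
$t{\left(h,E \right)} = 211$ ($t{\left(h,E \right)} = 15 + \left(-14\right)^{2} = 15 + 196 = 211$)
$p{\left(J \right)} = 0$ ($p{\left(J \right)} = 5 J - 5 J = 0$)
$p{\left(74 \right)} - t{\left(440,-702 \right)} = 0 - 211 = -211$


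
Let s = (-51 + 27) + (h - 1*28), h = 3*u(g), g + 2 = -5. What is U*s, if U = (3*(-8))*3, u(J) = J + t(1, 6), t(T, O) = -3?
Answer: 5904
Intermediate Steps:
g = -7 (g = -2 - 5 = -7)
u(J) = -3 + J (u(J) = J - 3 = -3 + J)
h = -30 (h = 3*(-3 - 7) = 3*(-10) = -30)
s = -82 (s = (-51 + 27) + (-30 - 1*28) = -24 + (-30 - 28) = -24 - 58 = -82)
U = -72 (U = -24*3 = -72)
U*s = -72*(-82) = 5904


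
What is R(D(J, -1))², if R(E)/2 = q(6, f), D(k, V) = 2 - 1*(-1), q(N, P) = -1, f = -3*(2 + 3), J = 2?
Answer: 4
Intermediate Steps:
f = -15 (f = -3*5 = -15)
D(k, V) = 3 (D(k, V) = 2 + 1 = 3)
R(E) = -2 (R(E) = 2*(-1) = -2)
R(D(J, -1))² = (-2)² = 4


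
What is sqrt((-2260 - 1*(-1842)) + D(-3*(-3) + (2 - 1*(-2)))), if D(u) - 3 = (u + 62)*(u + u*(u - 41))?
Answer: 2*I*sqrt(6685) ≈ 163.52*I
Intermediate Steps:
D(u) = 3 + (62 + u)*(u + u*(-41 + u)) (D(u) = 3 + (u + 62)*(u + u*(u - 41)) = 3 + (62 + u)*(u + u*(-41 + u)))
sqrt((-2260 - 1*(-1842)) + D(-3*(-3) + (2 - 1*(-2)))) = sqrt((-2260 - 1*(-1842)) + (3 + (-3*(-3) + (2 - 1*(-2)))**3 - 2480*(-3*(-3) + (2 - 1*(-2))) + 22*(-3*(-3) + (2 - 1*(-2)))**2)) = sqrt((-2260 + 1842) + (3 + (9 + (2 + 2))**3 - 2480*(9 + (2 + 2)) + 22*(9 + (2 + 2))**2)) = sqrt(-418 + (3 + (9 + 4)**3 - 2480*(9 + 4) + 22*(9 + 4)**2)) = sqrt(-418 + (3 + 13**3 - 2480*13 + 22*13**2)) = sqrt(-418 + (3 + 2197 - 32240 + 22*169)) = sqrt(-418 + (3 + 2197 - 32240 + 3718)) = sqrt(-418 - 26322) = sqrt(-26740) = 2*I*sqrt(6685)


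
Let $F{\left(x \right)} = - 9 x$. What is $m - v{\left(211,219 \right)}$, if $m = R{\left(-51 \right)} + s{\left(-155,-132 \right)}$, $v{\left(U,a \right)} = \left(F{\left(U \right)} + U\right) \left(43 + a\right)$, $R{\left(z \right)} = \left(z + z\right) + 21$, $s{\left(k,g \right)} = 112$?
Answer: $442287$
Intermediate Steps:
$R{\left(z \right)} = 21 + 2 z$ ($R{\left(z \right)} = 2 z + 21 = 21 + 2 z$)
$v{\left(U,a \right)} = - 8 U \left(43 + a\right)$ ($v{\left(U,a \right)} = \left(- 9 U + U\right) \left(43 + a\right) = - 8 U \left(43 + a\right)$)
$m = 31$ ($m = \left(21 + 2 \left(-51\right)\right) + 112 = \left(21 - 102\right) + 112 = -81 + 112 = 31$)
$m - v{\left(211,219 \right)} = 31 - 8 \cdot 211 \left(-43 - 219\right) = 31 - 8 \cdot 211 \left(-262\right) = 31 - -442256 = 31 + 442256 = 442287$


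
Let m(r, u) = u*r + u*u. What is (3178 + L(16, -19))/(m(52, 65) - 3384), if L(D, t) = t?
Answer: 351/469 ≈ 0.74840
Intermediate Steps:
m(r, u) = u**2 + r*u (m(r, u) = r*u + u**2 = u**2 + r*u)
(3178 + L(16, -19))/(m(52, 65) - 3384) = (3178 - 19)/(65*(52 + 65) - 3384) = 3159/(65*117 - 3384) = 3159/(7605 - 3384) = 3159/4221 = 3159*(1/4221) = 351/469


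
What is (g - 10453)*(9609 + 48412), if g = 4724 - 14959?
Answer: -1200338448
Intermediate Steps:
g = -10235
(g - 10453)*(9609 + 48412) = (-10235 - 10453)*(9609 + 48412) = -20688*58021 = -1200338448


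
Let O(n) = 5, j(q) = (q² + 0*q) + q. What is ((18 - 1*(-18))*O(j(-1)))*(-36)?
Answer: -6480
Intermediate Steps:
j(q) = q + q² (j(q) = (q² + 0) + q = q² + q = q + q²)
((18 - 1*(-18))*O(j(-1)))*(-36) = ((18 - 1*(-18))*5)*(-36) = ((18 + 18)*5)*(-36) = (36*5)*(-36) = 180*(-36) = -6480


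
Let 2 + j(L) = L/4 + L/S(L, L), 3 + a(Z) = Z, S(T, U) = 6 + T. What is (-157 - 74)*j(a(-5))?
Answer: 0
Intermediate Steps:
a(Z) = -3 + Z
j(L) = -2 + L/4 + L/(6 + L) (j(L) = -2 + (L/4 + L/(6 + L)) = -2 + L/4 + L/(6 + L))
(-157 - 74)*j(a(-5)) = (-157 - 74)*((-48 + (-3 - 5)² + 2*(-3 - 5))/(4*(6 + (-3 - 5)))) = -231*(-48 + (-8)² + 2*(-8))/(4*(6 - 8)) = -231*(-48 + 64 - 16)/(4*(-2)) = -231*(-1)*0/(4*2) = -231*0 = 0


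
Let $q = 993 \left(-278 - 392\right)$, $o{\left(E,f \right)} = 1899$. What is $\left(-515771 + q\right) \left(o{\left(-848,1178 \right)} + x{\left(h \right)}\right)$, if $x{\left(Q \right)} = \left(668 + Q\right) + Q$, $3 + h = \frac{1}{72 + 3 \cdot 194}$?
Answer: $- \frac{989093921288}{327} \approx -3.0248 \cdot 10^{9}$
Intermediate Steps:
$h = - \frac{1961}{654}$ ($h = -3 + \frac{1}{72 + 3 \cdot 194} = -3 + \frac{1}{72 + 582} = -3 + \frac{1}{654} = - \frac{1961}{654} \approx -2.9985$)
$x{\left(Q \right)} = 668 + 2 Q$
$q = -665310$ ($q = 993 \left(-670\right) = -665310$)
$\left(-515771 + q\right) \left(o{\left(-848,1178 \right)} + x{\left(h \right)}\right) = \left(-515771 - 665310\right) \left(1899 + \left(668 + 2 \left(- \frac{1961}{654}\right)\right)\right) = - 1181081 \left(1899 + \left(668 - \frac{1961}{327}\right)\right) = - 1181081 \left(1899 + \frac{216475}{327}\right) = \left(-1181081\right) \frac{837448}{327} = - \frac{989093921288}{327}$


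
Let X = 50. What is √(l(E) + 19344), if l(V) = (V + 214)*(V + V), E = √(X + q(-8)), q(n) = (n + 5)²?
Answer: √(19462 + 428*√59) ≈ 150.83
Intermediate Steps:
q(n) = (5 + n)²
E = √59 (E = √(50 + (5 - 8)²) = √(50 + (-3)²) = √(50 + 9) = √59 ≈ 7.6811)
l(V) = 2*V*(214 + V) (l(V) = (214 + V)*(2*V) = 2*V*(214 + V))
√(l(E) + 19344) = √(2*√59*(214 + √59) + 19344) = √(19344 + 2*√59*(214 + √59))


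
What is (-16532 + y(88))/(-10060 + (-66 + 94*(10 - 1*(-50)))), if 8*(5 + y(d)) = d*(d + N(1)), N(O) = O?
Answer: 7779/2243 ≈ 3.4681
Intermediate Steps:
y(d) = -5 + d*(1 + d)/8 (y(d) = -5 + (d*(d + 1))/8 = -5 + (d*(1 + d))/8 = -5 + d*(1 + d)/8)
(-16532 + y(88))/(-10060 + (-66 + 94*(10 - 1*(-50)))) = (-16532 + (-5 + (⅛)*88 + (⅛)*88²))/(-10060 + (-66 + 94*(10 - 1*(-50)))) = (-16532 + (-5 + 11 + (⅛)*7744))/(-10060 + (-66 + 94*(10 + 50))) = (-16532 + (-5 + 11 + 968))/(-10060 + (-66 + 94*60)) = (-16532 + 974)/(-10060 + (-66 + 5640)) = -15558/(-10060 + 5574) = -15558/(-4486) = -15558*(-1/4486) = 7779/2243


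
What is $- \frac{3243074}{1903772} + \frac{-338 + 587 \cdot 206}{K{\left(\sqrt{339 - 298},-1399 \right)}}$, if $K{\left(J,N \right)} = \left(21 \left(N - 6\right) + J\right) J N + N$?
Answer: $- \frac{3855674204411408135}{2263384994767024674} + \frac{169420520 \sqrt{41}}{2377789981959} \approx -1.703$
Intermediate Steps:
$K{\left(J,N \right)} = N + J N \left(-126 + J + 21 N\right)$ ($K{\left(J,N \right)} = \left(21 \left(N - 6\right) + J\right) J N + N = \left(21 \left(-6 + N\right) + J\right) J N + N = \left(\left(-126 + 21 N\right) + J\right) J N + N = \left(-126 + J + 21 N\right) J N + N = J \left(-126 + J + 21 N\right) N + N = J N \left(-126 + J + 21 N\right) + N = N + J N \left(-126 + J + 21 N\right)$)
$- \frac{3243074}{1903772} + \frac{-338 + 587 \cdot 206}{K{\left(\sqrt{339 - 298},-1399 \right)}} = - \frac{3243074}{1903772} + \frac{-338 + 587 \cdot 206}{\left(-1399\right) \left(1 + \left(\sqrt{339 - 298}\right)^{2} - 126 \sqrt{339 - 298} + 21 \sqrt{339 - 298} \left(-1399\right)\right)} = \left(-3243074\right) \frac{1}{1903772} + \frac{-338 + 120922}{\left(-1399\right) \left(1 + \left(\sqrt{41}\right)^{2} - 126 \sqrt{41} + 21 \sqrt{41} \left(-1399\right)\right)} = - \frac{1621537}{951886} + \frac{120584}{\left(-1399\right) \left(1 + 41 - 126 \sqrt{41} - 29379 \sqrt{41}\right)} = - \frac{1621537}{951886} + \frac{120584}{\left(-1399\right) \left(42 - 29505 \sqrt{41}\right)} = - \frac{1621537}{951886} + \frac{120584}{-58758 + 41277495 \sqrt{41}}$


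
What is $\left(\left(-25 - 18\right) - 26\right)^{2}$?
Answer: $4761$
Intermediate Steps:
$\left(\left(-25 - 18\right) - 26\right)^{2} = \left(-43 - 26\right)^{2} = \left(-69\right)^{2} = 4761$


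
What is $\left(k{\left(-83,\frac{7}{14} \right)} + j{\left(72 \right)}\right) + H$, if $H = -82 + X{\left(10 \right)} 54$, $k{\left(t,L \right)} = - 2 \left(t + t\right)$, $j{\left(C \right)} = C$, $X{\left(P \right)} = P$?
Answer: $862$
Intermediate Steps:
$k{\left(t,L \right)} = - 4 t$ ($k{\left(t,L \right)} = - 2 \cdot 2 t = - 4 t$)
$H = 458$ ($H = -82 + 10 \cdot 54 = -82 + 540 = 458$)
$\left(k{\left(-83,\frac{7}{14} \right)} + j{\left(72 \right)}\right) + H = \left(\left(-4\right) \left(-83\right) + 72\right) + 458 = \left(332 + 72\right) + 458 = 404 + 458 = 862$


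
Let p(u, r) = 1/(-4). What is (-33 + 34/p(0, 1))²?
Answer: 28561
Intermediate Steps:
p(u, r) = -¼
(-33 + 34/p(0, 1))² = (-33 + 34/(-¼))² = (-33 + 34*(-4))² = (-33 - 136)² = (-169)² = 28561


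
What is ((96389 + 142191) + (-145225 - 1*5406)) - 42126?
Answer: 45823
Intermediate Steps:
((96389 + 142191) + (-145225 - 1*5406)) - 42126 = (238580 + (-145225 - 5406)) - 42126 = (238580 - 150631) - 42126 = 87949 - 42126 = 45823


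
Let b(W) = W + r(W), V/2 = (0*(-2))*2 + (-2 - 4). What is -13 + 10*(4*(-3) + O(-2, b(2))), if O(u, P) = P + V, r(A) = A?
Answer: -213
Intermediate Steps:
V = -12 (V = 2*((0*(-2))*2 + (-2 - 4)) = 2*(0*2 - 6) = 2*(0 - 6) = 2*(-6) = -12)
b(W) = 2*W (b(W) = W + W = 2*W)
O(u, P) = -12 + P (O(u, P) = P - 12 = -12 + P)
-13 + 10*(4*(-3) + O(-2, b(2))) = -13 + 10*(4*(-3) + (-12 + 2*2)) = -13 + 10*(-12 + (-12 + 4)) = -13 + 10*(-12 - 8) = -13 + 10*(-20) = -13 - 200 = -213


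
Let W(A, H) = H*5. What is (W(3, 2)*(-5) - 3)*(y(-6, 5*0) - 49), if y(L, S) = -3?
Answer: 2756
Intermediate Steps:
W(A, H) = 5*H
(W(3, 2)*(-5) - 3)*(y(-6, 5*0) - 49) = ((5*2)*(-5) - 3)*(-3 - 49) = (10*(-5) - 3)*(-52) = (-50 - 3)*(-52) = -53*(-52) = 2756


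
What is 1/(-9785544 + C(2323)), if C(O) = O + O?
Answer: -1/9780898 ≈ -1.0224e-7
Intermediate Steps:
C(O) = 2*O
1/(-9785544 + C(2323)) = 1/(-9785544 + 2*2323) = 1/(-9785544 + 4646) = 1/(-9780898) = -1/9780898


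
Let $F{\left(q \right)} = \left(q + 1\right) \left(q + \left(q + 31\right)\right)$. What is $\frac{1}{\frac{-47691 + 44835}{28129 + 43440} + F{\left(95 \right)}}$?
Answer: $\frac{71569}{1518405048} \approx 4.7134 \cdot 10^{-5}$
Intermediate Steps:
$F{\left(q \right)} = \left(1 + q\right) \left(31 + 2 q\right)$ ($F{\left(q \right)} = \left(1 + q\right) \left(q + \left(31 + q\right)\right) = \left(1 + q\right) \left(31 + 2 q\right)$)
$\frac{1}{\frac{-47691 + 44835}{28129 + 43440} + F{\left(95 \right)}} = \frac{1}{\frac{-47691 + 44835}{28129 + 43440} + \left(31 + 2 \cdot 95^{2} + 33 \cdot 95\right)} = \frac{1}{- \frac{2856}{71569} + \left(31 + 2 \cdot 9025 + 3135\right)} = \frac{1}{\left(-2856\right) \frac{1}{71569} + \left(31 + 18050 + 3135\right)} = \frac{1}{- \frac{2856}{71569} + 21216} = \frac{1}{\frac{1518405048}{71569}} = \frac{71569}{1518405048}$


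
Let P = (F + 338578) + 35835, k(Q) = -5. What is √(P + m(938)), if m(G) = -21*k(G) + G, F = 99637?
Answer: √475093 ≈ 689.27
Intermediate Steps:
P = 474050 (P = (99637 + 338578) + 35835 = 438215 + 35835 = 474050)
m(G) = 105 + G (m(G) = -21*(-5) + G = 105 + G)
√(P + m(938)) = √(474050 + (105 + 938)) = √(474050 + 1043) = √475093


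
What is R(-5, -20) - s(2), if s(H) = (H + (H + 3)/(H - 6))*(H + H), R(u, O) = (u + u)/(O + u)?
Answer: -13/5 ≈ -2.6000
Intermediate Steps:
R(u, O) = 2*u/(O + u) (R(u, O) = (2*u)/(O + u) = 2*u/(O + u))
s(H) = 2*H*(H + (3 + H)/(-6 + H)) (s(H) = (H + (3 + H)/(-6 + H))*(2*H) = 2*H*(H + (3 + H)/(-6 + H)))
R(-5, -20) - s(2) = 2*(-5)/(-20 - 5) - 2*2*(3 + 2**2 - 5*2)/(-6 + 2) = 2*(-5)/(-25) - 2*2*(3 + 4 - 10)/(-4) = 2*(-5)*(-1/25) - 2*2*(-1)*(-3)/4 = 2/5 - 1*3 = 2/5 - 3 = -13/5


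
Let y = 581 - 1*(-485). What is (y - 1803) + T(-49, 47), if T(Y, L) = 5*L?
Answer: -502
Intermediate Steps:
y = 1066 (y = 581 + 485 = 1066)
(y - 1803) + T(-49, 47) = (1066 - 1803) + 5*47 = -737 + 235 = -502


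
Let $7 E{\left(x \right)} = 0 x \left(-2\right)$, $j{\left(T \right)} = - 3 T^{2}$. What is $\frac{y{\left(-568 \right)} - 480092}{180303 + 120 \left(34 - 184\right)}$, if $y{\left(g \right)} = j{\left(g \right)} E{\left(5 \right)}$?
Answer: $- \frac{480092}{162303} \approx -2.958$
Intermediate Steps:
$E{\left(x \right)} = 0$ ($E{\left(x \right)} = \frac{0 x \left(-2\right)}{7} = \frac{0 \left(-2\right)}{7} = \frac{1}{7} \cdot 0 = 0$)
$y{\left(g \right)} = 0$ ($y{\left(g \right)} = - 3 g^{2} \cdot 0 = 0$)
$\frac{y{\left(-568 \right)} - 480092}{180303 + 120 \left(34 - 184\right)} = \frac{0 - 480092}{180303 + 120 \left(34 - 184\right)} = - \frac{480092}{180303 + 120 \left(-150\right)} = - \frac{480092}{180303 - 18000} = - \frac{480092}{162303}$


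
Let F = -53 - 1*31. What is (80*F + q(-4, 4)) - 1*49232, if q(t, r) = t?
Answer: -55956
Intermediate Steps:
F = -84 (F = -53 - 31 = -84)
(80*F + q(-4, 4)) - 1*49232 = (80*(-84) - 4) - 1*49232 = (-6720 - 4) - 49232 = -6724 - 49232 = -55956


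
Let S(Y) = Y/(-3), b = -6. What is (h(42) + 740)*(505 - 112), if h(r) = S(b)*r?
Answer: 323832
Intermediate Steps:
S(Y) = -Y/3 (S(Y) = Y*(-⅓) = -Y/3)
h(r) = 2*r (h(r) = (-⅓*(-6))*r = 2*r)
(h(42) + 740)*(505 - 112) = (2*42 + 740)*(505 - 112) = (84 + 740)*393 = 824*393 = 323832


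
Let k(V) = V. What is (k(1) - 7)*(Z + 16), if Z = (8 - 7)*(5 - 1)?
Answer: -120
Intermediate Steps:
Z = 4 (Z = 1*4 = 4)
(k(1) - 7)*(Z + 16) = (1 - 7)*(4 + 16) = -6*20 = -120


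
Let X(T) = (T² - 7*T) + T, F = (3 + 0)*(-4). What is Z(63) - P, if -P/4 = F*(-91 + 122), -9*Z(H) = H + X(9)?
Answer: -1498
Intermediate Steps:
F = -12 (F = 3*(-4) = -12)
X(T) = T² - 6*T
Z(H) = -3 - H/9 (Z(H) = -(H + 9*(-6 + 9))/9 = -(H + 9*3)/9 = -(H + 27)/9 = -(27 + H)/9 = -3 - H/9)
P = 1488 (P = -(-48)*(-91 + 122) = -(-48)*31 = -4*(-372) = 1488)
Z(63) - P = (-3 - ⅑*63) - 1*1488 = (-3 - 7) - 1488 = -10 - 1488 = -1498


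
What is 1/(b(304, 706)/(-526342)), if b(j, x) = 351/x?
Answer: -371597452/351 ≈ -1.0587e+6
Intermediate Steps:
1/(b(304, 706)/(-526342)) = 1/((351/706)/(-526342)) = 1/((351*(1/706))*(-1/526342)) = 1/((351/706)*(-1/526342)) = 1/(-351/371597452) = -371597452/351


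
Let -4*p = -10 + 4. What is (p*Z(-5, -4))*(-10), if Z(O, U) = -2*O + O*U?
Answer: -450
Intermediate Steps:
p = 3/2 (p = -(-10 + 4)/4 = -¼*(-6) = 3/2 ≈ 1.5000)
(p*Z(-5, -4))*(-10) = (3*(-5*(-2 - 4))/2)*(-10) = (3*(-5*(-6))/2)*(-10) = ((3/2)*30)*(-10) = 45*(-10) = -450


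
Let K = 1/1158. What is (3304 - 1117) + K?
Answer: 2532547/1158 ≈ 2187.0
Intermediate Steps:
K = 1/1158 ≈ 0.00086356
(3304 - 1117) + K = (3304 - 1117) + 1/1158 = 2187 + 1/1158 = 2532547/1158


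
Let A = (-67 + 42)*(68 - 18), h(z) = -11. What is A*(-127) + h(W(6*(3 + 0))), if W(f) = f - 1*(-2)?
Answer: 158739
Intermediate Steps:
W(f) = 2 + f (W(f) = f + 2 = 2 + f)
A = -1250 (A = -25*50 = -1250)
A*(-127) + h(W(6*(3 + 0))) = -1250*(-127) - 11 = 158750 - 11 = 158739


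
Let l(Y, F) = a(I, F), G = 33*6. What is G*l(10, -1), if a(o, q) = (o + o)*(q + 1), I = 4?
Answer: 0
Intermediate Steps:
a(o, q) = 2*o*(1 + q) (a(o, q) = (2*o)*(1 + q) = 2*o*(1 + q))
G = 198
l(Y, F) = 8 + 8*F (l(Y, F) = 2*4*(1 + F) = 8 + 8*F)
G*l(10, -1) = 198*(8 + 8*(-1)) = 198*(8 - 8) = 198*0 = 0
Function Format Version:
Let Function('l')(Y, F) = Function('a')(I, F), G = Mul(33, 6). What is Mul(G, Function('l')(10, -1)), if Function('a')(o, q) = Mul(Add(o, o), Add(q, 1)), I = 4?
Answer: 0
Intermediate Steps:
Function('a')(o, q) = Mul(2, o, Add(1, q)) (Function('a')(o, q) = Mul(Mul(2, o), Add(1, q)) = Mul(2, o, Add(1, q)))
G = 198
Function('l')(Y, F) = Add(8, Mul(8, F)) (Function('l')(Y, F) = Mul(2, 4, Add(1, F)) = Add(8, Mul(8, F)))
Mul(G, Function('l')(10, -1)) = Mul(198, Add(8, Mul(8, -1))) = Mul(198, Add(8, -8)) = Mul(198, 0) = 0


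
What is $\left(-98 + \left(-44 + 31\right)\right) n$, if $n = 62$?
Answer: $-6882$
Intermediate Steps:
$\left(-98 + \left(-44 + 31\right)\right) n = \left(-98 + \left(-44 + 31\right)\right) 62 = \left(-98 - 13\right) 62 = \left(-111\right) 62 = -6882$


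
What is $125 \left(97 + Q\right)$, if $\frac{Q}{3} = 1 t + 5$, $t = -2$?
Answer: $13250$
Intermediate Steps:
$Q = 9$ ($Q = 3 \left(1 \left(-2\right) + 5\right) = 3 \left(-2 + 5\right) = 3 \cdot 3 = 9$)
$125 \left(97 + Q\right) = 125 \left(97 + 9\right) = 125 \cdot 106 = 13250$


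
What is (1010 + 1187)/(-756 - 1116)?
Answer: -169/144 ≈ -1.1736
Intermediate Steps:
(1010 + 1187)/(-756 - 1116) = 2197/(-1872) = -1/1872*2197 = -169/144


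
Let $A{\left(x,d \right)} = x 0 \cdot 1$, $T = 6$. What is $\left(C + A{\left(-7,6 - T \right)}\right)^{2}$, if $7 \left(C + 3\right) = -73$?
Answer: $\frac{8836}{49} \approx 180.33$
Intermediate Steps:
$A{\left(x,d \right)} = 0$ ($A{\left(x,d \right)} = 0 \cdot 1 = 0$)
$C = - \frac{94}{7}$ ($C = -3 + \frac{1}{7} \left(-73\right) = -3 - \frac{73}{7} = - \frac{94}{7} \approx -13.429$)
$\left(C + A{\left(-7,6 - T \right)}\right)^{2} = \left(- \frac{94}{7} + 0\right)^{2} = \left(- \frac{94}{7}\right)^{2} = \frac{8836}{49}$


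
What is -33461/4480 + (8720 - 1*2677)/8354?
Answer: -126230277/18712960 ≈ -6.7456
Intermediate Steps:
-33461/4480 + (8720 - 1*2677)/8354 = -33461*1/4480 + (8720 - 2677)*(1/8354) = -33461/4480 + 6043*(1/8354) = -33461/4480 + 6043/8354 = -126230277/18712960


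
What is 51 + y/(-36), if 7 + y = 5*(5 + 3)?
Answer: 601/12 ≈ 50.083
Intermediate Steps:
y = 33 (y = -7 + 5*(5 + 3) = -7 + 5*8 = -7 + 40 = 33)
51 + y/(-36) = 51 + 33/(-36) = 51 + 33*(-1/36) = 51 - 11/12 = 601/12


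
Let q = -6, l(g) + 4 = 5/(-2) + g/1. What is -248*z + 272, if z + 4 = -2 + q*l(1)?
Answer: -6424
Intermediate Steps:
l(g) = -13/2 + g (l(g) = -4 + (5/(-2) + g/1) = -4 + (5*(-½) + g*1) = -4 + (-5/2 + g) = -13/2 + g)
z = 27 (z = -4 + (-2 - 6*(-13/2 + 1)) = -4 + (-2 - 6*(-11/2)) = -4 + (-2 + 33) = -4 + 31 = 27)
-248*z + 272 = -248*27 + 272 = -6696 + 272 = -6424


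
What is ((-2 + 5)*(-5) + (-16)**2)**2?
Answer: 58081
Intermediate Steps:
((-2 + 5)*(-5) + (-16)**2)**2 = (3*(-5) + 256)**2 = (-15 + 256)**2 = 241**2 = 58081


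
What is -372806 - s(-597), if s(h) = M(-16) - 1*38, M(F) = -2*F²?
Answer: -372256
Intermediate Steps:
s(h) = -550 (s(h) = -2*(-16)² - 1*38 = -2*256 - 38 = -512 - 38 = -550)
-372806 - s(-597) = -372806 - 1*(-550) = -372806 + 550 = -372256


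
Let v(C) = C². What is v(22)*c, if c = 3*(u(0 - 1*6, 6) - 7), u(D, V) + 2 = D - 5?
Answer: -29040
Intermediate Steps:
u(D, V) = -7 + D (u(D, V) = -2 + (D - 5) = -2 + (-5 + D) = -7 + D)
c = -60 (c = 3*((-7 + (0 - 1*6)) - 7) = 3*((-7 + (0 - 6)) - 7) = 3*((-7 - 6) - 7) = 3*(-13 - 7) = 3*(-20) = -60)
v(22)*c = 22²*(-60) = 484*(-60) = -29040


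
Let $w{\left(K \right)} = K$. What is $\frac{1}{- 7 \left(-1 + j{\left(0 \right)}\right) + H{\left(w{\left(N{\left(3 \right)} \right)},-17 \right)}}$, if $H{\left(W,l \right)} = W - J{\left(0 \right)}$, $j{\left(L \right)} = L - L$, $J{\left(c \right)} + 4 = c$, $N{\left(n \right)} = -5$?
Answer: $\frac{1}{6} \approx 0.16667$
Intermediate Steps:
$J{\left(c \right)} = -4 + c$
$j{\left(L \right)} = 0$
$H{\left(W,l \right)} = 4 + W$ ($H{\left(W,l \right)} = W - \left(-4 + 0\right) = W - -4 = W + 4 = 4 + W$)
$\frac{1}{- 7 \left(-1 + j{\left(0 \right)}\right) + H{\left(w{\left(N{\left(3 \right)} \right)},-17 \right)}} = \frac{1}{- 7 \left(-1 + 0\right) + \left(4 - 5\right)} = \frac{1}{\left(-7\right) \left(-1\right) - 1} = \frac{1}{7 - 1} = \frac{1}{6}$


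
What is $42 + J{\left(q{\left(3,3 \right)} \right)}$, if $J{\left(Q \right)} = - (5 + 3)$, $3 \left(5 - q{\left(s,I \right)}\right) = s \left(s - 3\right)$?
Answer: $34$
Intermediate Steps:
$q{\left(s,I \right)} = 5 - \frac{s \left(-3 + s\right)}{3}$ ($q{\left(s,I \right)} = 5 - \frac{s \left(s - 3\right)}{3} = 5 - \frac{s \left(-3 + s\right)}{3}$)
$J{\left(Q \right)} = -8$ ($J{\left(Q \right)} = \left(-1\right) 8 = -8$)
$42 + J{\left(q{\left(3,3 \right)} \right)} = 42 - 8 = 34$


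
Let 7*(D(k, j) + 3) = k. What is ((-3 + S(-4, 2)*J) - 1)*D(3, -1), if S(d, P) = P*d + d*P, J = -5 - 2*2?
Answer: -360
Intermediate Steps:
D(k, j) = -3 + k/7
J = -9 (J = -5 - 4 = -9)
S(d, P) = 2*P*d (S(d, P) = P*d + P*d = 2*P*d)
((-3 + S(-4, 2)*J) - 1)*D(3, -1) = ((-3 + (2*2*(-4))*(-9)) - 1)*(-3 + (⅐)*3) = ((-3 - 16*(-9)) - 1)*(-3 + 3/7) = ((-3 + 144) - 1)*(-18/7) = (141 - 1)*(-18/7) = 140*(-18/7) = -360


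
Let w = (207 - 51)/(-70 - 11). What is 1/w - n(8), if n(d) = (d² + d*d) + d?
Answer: -7099/52 ≈ -136.52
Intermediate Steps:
n(d) = d + 2*d² (n(d) = (d² + d²) + d = 2*d² + d = d + 2*d²)
w = -52/27 (w = 156/(-81) = 156*(-1/81) = -52/27 ≈ -1.9259)
1/w - n(8) = 1/(-52/27) - 8*(1 + 2*8) = -27/52 - 8*(1 + 16) = -27/52 - 8*17 = -27/52 - 1*136 = -27/52 - 136 = -7099/52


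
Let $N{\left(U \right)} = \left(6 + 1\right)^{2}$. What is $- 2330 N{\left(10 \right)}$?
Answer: $-114170$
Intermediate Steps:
$N{\left(U \right)} = 49$ ($N{\left(U \right)} = 7^{2} = 49$)
$- 2330 N{\left(10 \right)} = \left(-2330\right) 49 = -114170$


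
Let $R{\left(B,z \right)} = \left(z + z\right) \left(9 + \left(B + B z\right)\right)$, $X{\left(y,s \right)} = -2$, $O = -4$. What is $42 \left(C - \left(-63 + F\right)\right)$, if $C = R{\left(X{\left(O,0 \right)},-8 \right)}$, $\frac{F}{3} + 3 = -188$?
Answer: $11256$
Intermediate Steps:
$F = -573$ ($F = -9 + 3 \left(-188\right) = -9 - 564 = -573$)
$R{\left(B,z \right)} = 2 z \left(9 + B + B z\right)$
$C = -368$ ($C = 2 \left(-8\right) \left(9 - 2 - -16\right) = 2 \left(-8\right) \left(9 - 2 + 16\right) = 2 \left(-8\right) 23 = -368$)
$42 \left(C - \left(-63 + F\right)\right) = 42 \left(-368 + \left(63 - -573\right)\right) = 42 \left(-368 + \left(63 + 573\right)\right) = 42 \left(-368 + 636\right) = 42 \cdot 268 = 11256$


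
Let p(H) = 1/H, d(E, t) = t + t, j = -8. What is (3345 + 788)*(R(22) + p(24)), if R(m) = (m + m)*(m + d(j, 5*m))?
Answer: 1056200549/24 ≈ 4.4008e+7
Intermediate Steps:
d(E, t) = 2*t
R(m) = 22*m**2 (R(m) = (m + m)*(m + 2*(5*m)) = (2*m)*(m + 10*m) = (2*m)*(11*m) = 22*m**2)
(3345 + 788)*(R(22) + p(24)) = (3345 + 788)*(22*22**2 + 1/24) = 4133*(22*484 + 1/24) = 4133*(10648 + 1/24) = 4133*(255553/24) = 1056200549/24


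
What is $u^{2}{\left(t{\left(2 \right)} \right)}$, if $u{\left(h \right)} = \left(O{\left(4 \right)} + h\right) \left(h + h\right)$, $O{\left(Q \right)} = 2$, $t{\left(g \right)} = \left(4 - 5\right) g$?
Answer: $0$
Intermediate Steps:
$t{\left(g \right)} = - g$
$u{\left(h \right)} = 2 h \left(2 + h\right)$ ($u{\left(h \right)} = \left(2 + h\right) \left(h + h\right) = \left(2 + h\right) 2 h = 2 h \left(2 + h\right)$)
$u^{2}{\left(t{\left(2 \right)} \right)} = \left(2 \left(\left(-1\right) 2\right) \left(2 - 2\right)\right)^{2} = \left(2 \left(-2\right) \left(2 - 2\right)\right)^{2} = \left(2 \left(-2\right) 0\right)^{2} = 0^{2} = 0$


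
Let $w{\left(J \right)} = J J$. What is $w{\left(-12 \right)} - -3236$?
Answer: $3380$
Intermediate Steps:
$w{\left(J \right)} = J^{2}$
$w{\left(-12 \right)} - -3236 = \left(-12\right)^{2} - -3236 = 144 + 3236 = 3380$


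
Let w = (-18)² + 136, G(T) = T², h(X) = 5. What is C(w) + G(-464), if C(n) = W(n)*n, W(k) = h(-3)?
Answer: 217596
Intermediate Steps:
W(k) = 5
w = 460 (w = 324 + 136 = 460)
C(n) = 5*n
C(w) + G(-464) = 5*460 + (-464)² = 2300 + 215296 = 217596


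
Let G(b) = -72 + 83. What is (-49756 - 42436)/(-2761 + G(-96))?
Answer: 46096/1375 ≈ 33.524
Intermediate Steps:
G(b) = 11
(-49756 - 42436)/(-2761 + G(-96)) = (-49756 - 42436)/(-2761 + 11) = -92192/(-2750) = -92192*(-1/2750) = 46096/1375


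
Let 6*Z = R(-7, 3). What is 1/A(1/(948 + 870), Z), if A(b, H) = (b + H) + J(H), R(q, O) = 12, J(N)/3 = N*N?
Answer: 1818/25453 ≈ 0.071426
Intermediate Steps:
J(N) = 3*N² (J(N) = 3*(N*N) = 3*N²)
Z = 2 (Z = (⅙)*12 = 2)
A(b, H) = H + b + 3*H² (A(b, H) = (b + H) + 3*H² = (H + b) + 3*H² = H + b + 3*H²)
1/A(1/(948 + 870), Z) = 1/(2 + 1/(948 + 870) + 3*2²) = 1/(2 + 1/1818 + 3*4) = 1/(2 + 1/1818 + 12) = 1/(25453/1818) = 1818/25453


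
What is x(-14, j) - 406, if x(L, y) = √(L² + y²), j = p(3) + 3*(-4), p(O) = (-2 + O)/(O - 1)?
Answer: -406 + √1313/2 ≈ -387.88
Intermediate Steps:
p(O) = (-2 + O)/(-1 + O)
j = -23/2 (j = (-2 + 3)/(-1 + 3) + 3*(-4) = 1/2 - 12 = (½)*1 - 12 = ½ - 12 = -23/2 ≈ -11.500)
x(-14, j) - 406 = √((-14)² + (-23/2)²) - 406 = √(196 + 529/4) - 406 = √(1313/4) - 406 = √1313/2 - 406 = -406 + √1313/2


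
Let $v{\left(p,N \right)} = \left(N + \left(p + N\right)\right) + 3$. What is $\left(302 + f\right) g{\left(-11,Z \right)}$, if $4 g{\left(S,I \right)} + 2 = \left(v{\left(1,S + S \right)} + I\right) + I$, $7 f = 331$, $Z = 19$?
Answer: $- \frac{2445}{7} \approx -349.29$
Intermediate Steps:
$f = \frac{331}{7}$ ($f = \frac{1}{7} \cdot 331 = \frac{331}{7} \approx 47.286$)
$v{\left(p,N \right)} = 3 + p + 2 N$ ($v{\left(p,N \right)} = \left(N + \left(N + p\right)\right) + 3 = \left(p + 2 N\right) + 3 = 3 + p + 2 N$)
$g{\left(S,I \right)} = \frac{1}{2} + S + \frac{I}{2}$ ($g{\left(S,I \right)} = - \frac{1}{2} + \frac{\left(\left(3 + 1 + 2 \left(S + S\right)\right) + I\right) + I}{4} = - \frac{1}{2} + \frac{\left(\left(3 + 1 + 2 \cdot 2 S\right) + I\right) + I}{4} = - \frac{1}{2} + \frac{\left(\left(3 + 1 + 4 S\right) + I\right) + I}{4} = - \frac{1}{2} + \frac{\left(\left(4 + 4 S\right) + I\right) + I}{4} = - \frac{1}{2} + \frac{\left(4 + I + 4 S\right) + I}{4} = - \frac{1}{2} + \frac{4 + 2 I + 4 S}{4} = - \frac{1}{2} + \left(1 + S + \frac{I}{2}\right) = \frac{1}{2} + S + \frac{I}{2}$)
$\left(302 + f\right) g{\left(-11,Z \right)} = \left(302 + \frac{331}{7}\right) \left(\frac{1}{2} - 11 + \frac{1}{2} \cdot 19\right) = \frac{2445 \left(\frac{1}{2} - 11 + \frac{19}{2}\right)}{7} = \frac{2445}{7} \left(-1\right) = - \frac{2445}{7}$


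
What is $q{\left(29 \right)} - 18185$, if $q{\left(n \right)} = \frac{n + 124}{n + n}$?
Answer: $- \frac{1054577}{58} \approx -18182.0$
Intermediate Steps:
$q{\left(n \right)} = \frac{124 + n}{2 n}$
$q{\left(29 \right)} - 18185 = \frac{124 + 29}{2 \cdot 29} - 18185 = \frac{1}{2} \cdot \frac{1}{29} \cdot 153 - 18185 = \frac{153}{58} - 18185 = - \frac{1054577}{58}$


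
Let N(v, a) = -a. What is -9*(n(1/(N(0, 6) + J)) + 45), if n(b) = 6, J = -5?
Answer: -459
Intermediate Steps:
-9*(n(1/(N(0, 6) + J)) + 45) = -9*(6 + 45) = -9*51 = -459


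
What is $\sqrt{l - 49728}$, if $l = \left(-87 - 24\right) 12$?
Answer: $2 i \sqrt{12765} \approx 225.96 i$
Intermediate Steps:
$l = -1332$ ($l = \left(-111\right) 12 = -1332$)
$\sqrt{l - 49728} = \sqrt{-1332 - 49728} = \sqrt{-51060} = 2 i \sqrt{12765}$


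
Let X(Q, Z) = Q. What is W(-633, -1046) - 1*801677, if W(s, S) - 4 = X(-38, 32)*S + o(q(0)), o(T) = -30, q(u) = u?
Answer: -761955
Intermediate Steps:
W(s, S) = -26 - 38*S (W(s, S) = 4 + (-38*S - 30) = 4 + (-30 - 38*S) = -26 - 38*S)
W(-633, -1046) - 1*801677 = (-26 - 38*(-1046)) - 1*801677 = (-26 + 39748) - 801677 = 39722 - 801677 = -761955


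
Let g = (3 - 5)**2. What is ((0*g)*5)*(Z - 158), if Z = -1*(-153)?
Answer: 0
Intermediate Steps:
g = 4 (g = (-2)**2 = 4)
Z = 153
((0*g)*5)*(Z - 158) = ((0*4)*5)*(153 - 158) = (0*5)*(-5) = 0*(-5) = 0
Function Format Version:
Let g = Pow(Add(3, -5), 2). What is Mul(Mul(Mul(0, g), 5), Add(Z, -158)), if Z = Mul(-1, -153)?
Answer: 0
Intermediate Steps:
g = 4 (g = Pow(-2, 2) = 4)
Z = 153
Mul(Mul(Mul(0, g), 5), Add(Z, -158)) = Mul(Mul(Mul(0, 4), 5), Add(153, -158)) = Mul(Mul(0, 5), -5) = Mul(0, -5) = 0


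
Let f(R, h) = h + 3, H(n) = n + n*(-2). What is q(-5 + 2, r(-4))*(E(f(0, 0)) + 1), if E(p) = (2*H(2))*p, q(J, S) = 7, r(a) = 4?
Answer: -77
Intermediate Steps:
H(n) = -n (H(n) = n - 2*n = -n)
f(R, h) = 3 + h
E(p) = -4*p (E(p) = (2*(-1*2))*p = (2*(-2))*p = -4*p)
q(-5 + 2, r(-4))*(E(f(0, 0)) + 1) = 7*(-4*(3 + 0) + 1) = 7*(-4*3 + 1) = 7*(-12 + 1) = 7*(-11) = -77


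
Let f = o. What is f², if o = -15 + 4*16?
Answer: 2401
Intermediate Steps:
o = 49 (o = -15 + 64 = 49)
f = 49
f² = 49² = 2401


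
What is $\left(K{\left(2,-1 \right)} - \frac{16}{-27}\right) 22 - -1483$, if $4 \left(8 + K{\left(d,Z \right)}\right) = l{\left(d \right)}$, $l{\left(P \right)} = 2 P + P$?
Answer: $\frac{36532}{27} \approx 1353.0$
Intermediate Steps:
$l{\left(P \right)} = 3 P$
$K{\left(d,Z \right)} = -8 + \frac{3 d}{4}$
$\left(K{\left(2,-1 \right)} - \frac{16}{-27}\right) 22 - -1483 = \left(\left(-8 + \frac{3}{4} \cdot 2\right) - \frac{16}{-27}\right) 22 - -1483 = \left(\left(-8 + \frac{3}{2}\right) - - \frac{16}{27}\right) 22 + 1483 = \left(- \frac{13}{2} + \frac{16}{27}\right) 22 + 1483 = \left(- \frac{319}{54}\right) 22 + 1483 = - \frac{3509}{27} + 1483 = \frac{36532}{27}$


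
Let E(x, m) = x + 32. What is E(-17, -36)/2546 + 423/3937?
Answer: 1136013/10023602 ≈ 0.11333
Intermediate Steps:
E(x, m) = 32 + x
E(-17, -36)/2546 + 423/3937 = (32 - 17)/2546 + 423/3937 = 15*(1/2546) + 423*(1/3937) = 15/2546 + 423/3937 = 1136013/10023602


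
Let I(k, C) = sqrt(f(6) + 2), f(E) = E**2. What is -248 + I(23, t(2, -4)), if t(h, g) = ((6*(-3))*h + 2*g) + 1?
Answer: -248 + sqrt(38) ≈ -241.84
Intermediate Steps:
t(h, g) = 1 - 18*h + 2*g (t(h, g) = (-18*h + 2*g) + 1 = 1 - 18*h + 2*g)
I(k, C) = sqrt(38) (I(k, C) = sqrt(6**2 + 2) = sqrt(36 + 2) = sqrt(38))
-248 + I(23, t(2, -4)) = -248 + sqrt(38)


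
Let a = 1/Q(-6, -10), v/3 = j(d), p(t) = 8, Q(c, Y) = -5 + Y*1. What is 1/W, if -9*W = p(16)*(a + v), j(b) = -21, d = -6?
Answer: 135/7568 ≈ 0.017838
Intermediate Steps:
Q(c, Y) = -5 + Y
v = -63 (v = 3*(-21) = -63)
a = -1/15 (a = 1/(-5 - 10) = 1/(-15) = -1/15 ≈ -0.066667)
W = 7568/135 (W = -8*(-1/15 - 63)/9 = -8*(-946)/(9*15) = -1/9*(-7568/15) = 7568/135 ≈ 56.059)
1/W = 1/(7568/135) = 135/7568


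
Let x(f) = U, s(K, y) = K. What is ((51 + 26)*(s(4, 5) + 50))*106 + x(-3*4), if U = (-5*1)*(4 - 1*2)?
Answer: 440738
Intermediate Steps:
U = -10 (U = -5*(4 - 2) = -5*2 = -10)
x(f) = -10
((51 + 26)*(s(4, 5) + 50))*106 + x(-3*4) = ((51 + 26)*(4 + 50))*106 - 10 = (77*54)*106 - 10 = 4158*106 - 10 = 440748 - 10 = 440738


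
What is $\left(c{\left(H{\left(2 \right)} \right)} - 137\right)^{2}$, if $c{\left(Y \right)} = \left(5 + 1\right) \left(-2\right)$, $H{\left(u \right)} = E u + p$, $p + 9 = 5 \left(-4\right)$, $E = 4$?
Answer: $22201$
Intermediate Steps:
$p = -29$ ($p = -9 + 5 \left(-4\right) = -9 - 20 = -29$)
$H{\left(u \right)} = -29 + 4 u$ ($H{\left(u \right)} = 4 u - 29 = -29 + 4 u$)
$c{\left(Y \right)} = -12$ ($c{\left(Y \right)} = 6 \left(-2\right) = -12$)
$\left(c{\left(H{\left(2 \right)} \right)} - 137\right)^{2} = \left(-12 - 137\right)^{2} = \left(-149\right)^{2} = 22201$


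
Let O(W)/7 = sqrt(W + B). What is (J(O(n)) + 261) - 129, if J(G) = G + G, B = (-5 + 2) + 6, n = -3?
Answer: 132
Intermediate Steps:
B = 3 (B = -3 + 6 = 3)
O(W) = 7*sqrt(3 + W) (O(W) = 7*sqrt(W + 3) = 7*sqrt(3 + W))
J(G) = 2*G
(J(O(n)) + 261) - 129 = (2*(7*sqrt(3 - 3)) + 261) - 129 = (2*(7*sqrt(0)) + 261) - 129 = (2*(7*0) + 261) - 129 = (2*0 + 261) - 129 = (0 + 261) - 129 = 261 - 129 = 132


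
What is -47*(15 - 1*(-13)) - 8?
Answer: -1324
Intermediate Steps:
-47*(15 - 1*(-13)) - 8 = -47*(15 + 13) - 8 = -47*28 - 8 = -1316 - 8 = -1324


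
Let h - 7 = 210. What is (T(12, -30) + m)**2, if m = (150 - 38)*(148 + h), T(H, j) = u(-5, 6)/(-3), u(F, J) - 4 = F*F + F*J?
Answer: 15040814881/9 ≈ 1.6712e+9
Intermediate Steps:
h = 217 (h = 7 + 210 = 217)
u(F, J) = 4 + F**2 + F*J (u(F, J) = 4 + (F*F + F*J) = 4 + (F**2 + F*J) = 4 + F**2 + F*J)
T(H, j) = 1/3 (T(H, j) = (4 + (-5)**2 - 5*6)/(-3) = (4 + 25 - 30)*(-1/3) = -1*(-1/3) = 1/3)
m = 40880 (m = (150 - 38)*(148 + 217) = 112*365 = 40880)
(T(12, -30) + m)**2 = (1/3 + 40880)**2 = (122641/3)**2 = 15040814881/9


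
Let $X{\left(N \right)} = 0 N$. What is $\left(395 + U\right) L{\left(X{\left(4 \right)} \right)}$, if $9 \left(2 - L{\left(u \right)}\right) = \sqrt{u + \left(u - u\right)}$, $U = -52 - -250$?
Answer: $1186$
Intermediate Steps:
$U = 198$ ($U = -52 + 250 = 198$)
$X{\left(N \right)} = 0$
$L{\left(u \right)} = 2 - \frac{\sqrt{u}}{9}$ ($L{\left(u \right)} = 2 - \frac{\sqrt{u + \left(u - u\right)}}{9} = 2 - \frac{\sqrt{u + 0}}{9} = 2 - \frac{\sqrt{u}}{9}$)
$\left(395 + U\right) L{\left(X{\left(4 \right)} \right)} = \left(395 + 198\right) \left(2 - \frac{\sqrt{0}}{9}\right) = 593 \left(2 - 0\right) = 593 \left(2 + 0\right) = 593 \cdot 2 = 1186$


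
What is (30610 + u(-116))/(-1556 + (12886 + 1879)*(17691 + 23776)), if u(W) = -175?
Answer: 10145/204086233 ≈ 4.9709e-5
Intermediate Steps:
(30610 + u(-116))/(-1556 + (12886 + 1879)*(17691 + 23776)) = (30610 - 175)/(-1556 + (12886 + 1879)*(17691 + 23776)) = 30435/(-1556 + 14765*41467) = 30435/(-1556 + 612260255) = 30435/612258699 = 30435*(1/612258699) = 10145/204086233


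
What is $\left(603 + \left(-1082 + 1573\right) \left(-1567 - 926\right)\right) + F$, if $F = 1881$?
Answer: $-1221579$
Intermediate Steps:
$\left(603 + \left(-1082 + 1573\right) \left(-1567 - 926\right)\right) + F = \left(603 + \left(-1082 + 1573\right) \left(-1567 - 926\right)\right) + 1881 = \left(603 + 491 \left(-2493\right)\right) + 1881 = \left(603 - 1224063\right) + 1881 = -1223460 + 1881 = -1221579$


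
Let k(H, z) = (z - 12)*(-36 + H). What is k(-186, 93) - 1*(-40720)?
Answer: 22738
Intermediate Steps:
k(H, z) = (-36 + H)*(-12 + z) (k(H, z) = (-12 + z)*(-36 + H) = (-36 + H)*(-12 + z))
k(-186, 93) - 1*(-40720) = (432 - 36*93 - 12*(-186) - 186*93) - 1*(-40720) = (432 - 3348 + 2232 - 17298) + 40720 = -17982 + 40720 = 22738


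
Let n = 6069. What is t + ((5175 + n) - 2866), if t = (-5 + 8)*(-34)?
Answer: 8276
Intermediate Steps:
t = -102 (t = 3*(-34) = -102)
t + ((5175 + n) - 2866) = -102 + ((5175 + 6069) - 2866) = -102 + (11244 - 2866) = -102 + 8378 = 8276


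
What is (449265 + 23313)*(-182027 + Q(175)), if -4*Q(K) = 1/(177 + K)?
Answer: -60559456982913/704 ≈ -8.6022e+10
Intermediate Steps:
Q(K) = -1/(4*(177 + K))
(449265 + 23313)*(-182027 + Q(175)) = (449265 + 23313)*(-182027 - 1/(708 + 4*175)) = 472578*(-182027 - 1/(708 + 700)) = 472578*(-182027 - 1/1408) = 472578*(-256294017/1408) = -60559456982913/704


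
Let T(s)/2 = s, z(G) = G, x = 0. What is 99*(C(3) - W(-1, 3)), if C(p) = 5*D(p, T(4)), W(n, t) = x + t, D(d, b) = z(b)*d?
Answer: 11583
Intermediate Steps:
T(s) = 2*s
D(d, b) = b*d
W(n, t) = t (W(n, t) = 0 + t = t)
C(p) = 40*p (C(p) = 5*((2*4)*p) = 5*(8*p) = 40*p)
99*(C(3) - W(-1, 3)) = 99*(40*3 - 1*3) = 99*(120 - 3) = 99*117 = 11583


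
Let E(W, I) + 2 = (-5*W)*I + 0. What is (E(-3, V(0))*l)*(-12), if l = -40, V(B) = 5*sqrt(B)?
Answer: -960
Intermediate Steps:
E(W, I) = -2 - 5*I*W (E(W, I) = -2 + ((-5*W)*I + 0) = -2 + (-5*I*W + 0) = -2 - 5*I*W)
(E(-3, V(0))*l)*(-12) = ((-2 - 5*5*sqrt(0)*(-3))*(-40))*(-12) = ((-2 - 5*5*0*(-3))*(-40))*(-12) = ((-2 - 5*0*(-3))*(-40))*(-12) = ((-2 + 0)*(-40))*(-12) = -2*(-40)*(-12) = 80*(-12) = -960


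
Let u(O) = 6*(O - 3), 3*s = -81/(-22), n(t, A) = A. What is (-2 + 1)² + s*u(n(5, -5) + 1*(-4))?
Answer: -961/11 ≈ -87.364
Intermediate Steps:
s = 27/22 (s = (-81/(-22))/3 = (-81*(-1/22))/3 = (⅓)*(81/22) = 27/22 ≈ 1.2273)
u(O) = -18 + 6*O (u(O) = 6*(-3 + O) = -18 + 6*O)
(-2 + 1)² + s*u(n(5, -5) + 1*(-4)) = (-2 + 1)² + 27*(-18 + 6*(-5 + 1*(-4)))/22 = (-1)² + 27*(-18 + 6*(-5 - 4))/22 = 1 + 27*(-18 + 6*(-9))/22 = 1 + 27*(-18 - 54)/22 = 1 + (27/22)*(-72) = 1 - 972/11 = -961/11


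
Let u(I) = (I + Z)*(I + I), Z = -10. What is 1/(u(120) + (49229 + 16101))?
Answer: 1/91730 ≈ 1.0902e-5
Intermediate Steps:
u(I) = 2*I*(-10 + I) (u(I) = (I - 10)*(I + I) = (-10 + I)*(2*I) = 2*I*(-10 + I))
1/(u(120) + (49229 + 16101)) = 1/(2*120*(-10 + 120) + (49229 + 16101)) = 1/(2*120*110 + 65330) = 1/(26400 + 65330) = 1/91730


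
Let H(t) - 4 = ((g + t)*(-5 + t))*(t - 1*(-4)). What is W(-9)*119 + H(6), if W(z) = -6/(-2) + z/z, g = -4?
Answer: 500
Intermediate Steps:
W(z) = 4 (W(z) = -6*(-1/2) + 1 = 3 + 1 = 4)
H(t) = 4 + (-5 + t)*(-4 + t)*(4 + t) (H(t) = 4 + ((-4 + t)*(-5 + t))*(t - 1*(-4)) = 4 + ((-5 + t)*(-4 + t))*(t + 4) = 4 + ((-5 + t)*(-4 + t))*(4 + t) = 4 + (-5 + t)*(-4 + t)*(4 + t))
W(-9)*119 + H(6) = 4*119 + (84 + 6**3 - 16*6 - 5*6**2) = 476 + (84 + 216 - 96 - 5*36) = 476 + (84 + 216 - 96 - 180) = 476 + 24 = 500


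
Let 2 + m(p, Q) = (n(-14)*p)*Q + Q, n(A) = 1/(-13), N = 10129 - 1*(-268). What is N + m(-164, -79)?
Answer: 121152/13 ≈ 9319.4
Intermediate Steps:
N = 10397 (N = 10129 + 268 = 10397)
n(A) = -1/13
m(p, Q) = -2 + Q - Q*p/13 (m(p, Q) = -2 + ((-p/13)*Q + Q) = -2 + (-Q*p/13 + Q) = -2 + (Q - Q*p/13) = -2 + Q - Q*p/13)
N + m(-164, -79) = 10397 + (-2 - 79 - 1/13*(-79)*(-164)) = 10397 + (-2 - 79 - 12956/13) = 10397 - 14009/13 = 121152/13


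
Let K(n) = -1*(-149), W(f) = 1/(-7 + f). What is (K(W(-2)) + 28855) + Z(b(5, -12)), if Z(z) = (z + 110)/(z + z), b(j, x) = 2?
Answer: 29032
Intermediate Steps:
Z(z) = (110 + z)/(2*z) (Z(z) = (110 + z)/((2*z)) = (110 + z)*(1/(2*z)) = (110 + z)/(2*z))
K(n) = 149
(K(W(-2)) + 28855) + Z(b(5, -12)) = (149 + 28855) + (½)*(110 + 2)/2 = 29004 + (½)*(½)*112 = 29004 + 28 = 29032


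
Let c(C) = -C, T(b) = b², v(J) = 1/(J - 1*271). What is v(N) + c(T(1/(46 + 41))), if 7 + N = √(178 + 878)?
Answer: -1090205/288484866 - √66/19057 ≈ -0.0042054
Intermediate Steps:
N = -7 + 4*√66 (N = -7 + √(178 + 878) = -7 + √1056 = -7 + 4*√66 ≈ 25.496)
v(J) = 1/(-271 + J) (v(J) = 1/(J - 271) = 1/(-271 + J))
v(N) + c(T(1/(46 + 41))) = 1/(-271 + (-7 + 4*√66)) - (1/(46 + 41))² = 1/(-278 + 4*√66) - (1/87)² = 1/(-278 + 4*√66) - 1*1/7569 = 1/(-278 + 4*√66) - 1/7569 = -1/7569 + 1/(-278 + 4*√66)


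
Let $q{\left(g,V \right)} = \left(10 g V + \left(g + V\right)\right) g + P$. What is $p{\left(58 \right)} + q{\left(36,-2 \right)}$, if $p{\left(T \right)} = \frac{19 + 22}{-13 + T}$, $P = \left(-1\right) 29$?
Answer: $- \frac{1112584}{45} \approx -24724.0$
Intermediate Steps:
$P = -29$
$q{\left(g,V \right)} = -29 + g \left(V + g + 10 V g\right)$ ($q{\left(g,V \right)} = \left(10 g V + \left(g + V\right)\right) g - 29 = \left(10 V g + \left(V + g\right)\right) g - 29 = \left(V + g + 10 V g\right) g - 29 = g \left(V + g + 10 V g\right) - 29 = -29 + g \left(V + g + 10 V g\right)$)
$p{\left(T \right)} = \frac{41}{-13 + T}$
$p{\left(58 \right)} + q{\left(36,-2 \right)} = \frac{41}{-13 + 58} + \left(-29 + 36^{2} - 72 + 10 \left(-2\right) 36^{2}\right) = \frac{41}{45} + \left(-29 + 1296 - 72 + 10 \left(-2\right) 1296\right) = 41 \cdot \frac{1}{45} - 24725 = \frac{41}{45} - 24725 = - \frac{1112584}{45}$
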